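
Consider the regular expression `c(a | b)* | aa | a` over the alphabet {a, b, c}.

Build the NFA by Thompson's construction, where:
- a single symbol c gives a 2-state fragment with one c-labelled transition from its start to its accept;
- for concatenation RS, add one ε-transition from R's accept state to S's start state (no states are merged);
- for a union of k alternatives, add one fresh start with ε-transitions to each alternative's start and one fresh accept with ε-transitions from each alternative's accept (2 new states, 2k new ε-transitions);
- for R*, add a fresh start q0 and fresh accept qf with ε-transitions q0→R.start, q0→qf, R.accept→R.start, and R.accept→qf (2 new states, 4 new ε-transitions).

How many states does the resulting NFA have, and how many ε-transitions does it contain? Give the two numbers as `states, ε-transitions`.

Per subexpression:
Each of the 6 symbol leaves contributes 2 states and 0 ε-transitions.
  a | b = 6 states, 4 ε-transitions
  (a | b)* = 8 states, 8 ε-transitions
  c(a | b)* = 10 states, 9 ε-transitions
  aa = 4 states, 1 ε-transition
  c(a | b)* | aa | a = 18 states, 16 ε-transitions

18, 16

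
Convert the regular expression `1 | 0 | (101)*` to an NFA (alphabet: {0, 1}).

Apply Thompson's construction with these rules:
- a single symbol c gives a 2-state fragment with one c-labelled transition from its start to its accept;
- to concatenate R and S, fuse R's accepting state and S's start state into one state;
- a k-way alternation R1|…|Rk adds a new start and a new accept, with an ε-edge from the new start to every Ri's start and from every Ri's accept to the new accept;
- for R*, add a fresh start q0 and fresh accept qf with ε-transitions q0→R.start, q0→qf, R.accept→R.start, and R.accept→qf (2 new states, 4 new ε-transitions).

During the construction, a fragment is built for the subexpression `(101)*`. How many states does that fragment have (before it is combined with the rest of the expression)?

6

Fragment for `(101)*`:
Each of the 3 symbol leaves contributes a 2-state fragment.
  101 → 4 states
  (101)* → 6 states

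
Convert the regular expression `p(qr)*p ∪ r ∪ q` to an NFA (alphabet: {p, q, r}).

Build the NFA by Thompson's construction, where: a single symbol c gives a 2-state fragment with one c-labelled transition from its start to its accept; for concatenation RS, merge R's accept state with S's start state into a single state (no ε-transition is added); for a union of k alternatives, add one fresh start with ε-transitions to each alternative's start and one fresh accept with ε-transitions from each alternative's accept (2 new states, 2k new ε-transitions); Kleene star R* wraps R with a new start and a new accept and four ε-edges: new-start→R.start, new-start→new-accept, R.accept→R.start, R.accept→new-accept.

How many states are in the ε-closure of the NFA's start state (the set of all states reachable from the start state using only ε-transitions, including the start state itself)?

Work bottom-up. For each fragment F, track |ε-closure(F.start)| and whether F's accept lies in that closure (i.e. whether F accepts ε). A single-symbol fragment has closure size 1 and does not accept ε.
  qr → |ε-closure| equals the left operand's closure size = 1 (its accept is not ε-reachable, so the closure stops there)
  (qr)* → |ε-closure| = 1 (new start) + 1 (body) + 1 (new accept) = 3
  p(qr)*p → |ε-closure| equals the left operand's closure size = 1 (its accept is not ε-reachable, so the closure stops there)
  p(qr)*p ∪ r ∪ q → |ε-closure| = 1 + 1 + 1 + 1 = 4 (the new accept is not ε-reachable since no branch accepts ε)

4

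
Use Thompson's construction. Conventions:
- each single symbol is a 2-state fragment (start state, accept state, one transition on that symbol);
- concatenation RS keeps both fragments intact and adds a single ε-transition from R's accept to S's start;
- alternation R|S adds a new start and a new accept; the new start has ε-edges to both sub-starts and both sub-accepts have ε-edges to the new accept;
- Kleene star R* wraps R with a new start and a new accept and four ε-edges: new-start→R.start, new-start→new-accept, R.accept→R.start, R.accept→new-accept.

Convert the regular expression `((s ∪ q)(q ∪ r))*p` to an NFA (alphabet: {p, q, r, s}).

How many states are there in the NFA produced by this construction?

Building bottom-up:
Each of the 5 symbol leaves contributes a 2-state fragment.
  s ∪ q = 6 states
  q ∪ r = 6 states
  (s ∪ q)(q ∪ r) = 12 states
  ((s ∪ q)(q ∪ r))* = 14 states
  ((s ∪ q)(q ∪ r))*p = 16 states

16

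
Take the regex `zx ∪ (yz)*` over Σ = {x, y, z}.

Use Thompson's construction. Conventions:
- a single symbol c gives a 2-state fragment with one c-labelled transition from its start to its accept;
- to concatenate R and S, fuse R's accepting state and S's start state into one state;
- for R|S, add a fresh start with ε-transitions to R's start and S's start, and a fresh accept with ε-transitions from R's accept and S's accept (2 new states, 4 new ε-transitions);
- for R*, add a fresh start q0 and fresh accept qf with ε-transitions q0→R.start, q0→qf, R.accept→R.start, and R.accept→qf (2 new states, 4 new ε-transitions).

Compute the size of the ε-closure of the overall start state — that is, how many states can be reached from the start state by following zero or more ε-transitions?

6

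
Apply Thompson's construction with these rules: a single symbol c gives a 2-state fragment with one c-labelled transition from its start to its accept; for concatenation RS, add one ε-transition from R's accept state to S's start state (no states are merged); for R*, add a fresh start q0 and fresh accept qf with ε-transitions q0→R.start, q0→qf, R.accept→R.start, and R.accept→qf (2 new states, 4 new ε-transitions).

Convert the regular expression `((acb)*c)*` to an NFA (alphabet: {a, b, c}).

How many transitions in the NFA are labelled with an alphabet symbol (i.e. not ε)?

4

Building bottom-up:
Each of the 4 symbol leaves contributes exactly 1 symbol transition.
  acb = 3 symbol transitions
  (acb)* = 3 symbol transitions
  (acb)*c = 4 symbol transitions
  ((acb)*c)* = 4 symbol transitions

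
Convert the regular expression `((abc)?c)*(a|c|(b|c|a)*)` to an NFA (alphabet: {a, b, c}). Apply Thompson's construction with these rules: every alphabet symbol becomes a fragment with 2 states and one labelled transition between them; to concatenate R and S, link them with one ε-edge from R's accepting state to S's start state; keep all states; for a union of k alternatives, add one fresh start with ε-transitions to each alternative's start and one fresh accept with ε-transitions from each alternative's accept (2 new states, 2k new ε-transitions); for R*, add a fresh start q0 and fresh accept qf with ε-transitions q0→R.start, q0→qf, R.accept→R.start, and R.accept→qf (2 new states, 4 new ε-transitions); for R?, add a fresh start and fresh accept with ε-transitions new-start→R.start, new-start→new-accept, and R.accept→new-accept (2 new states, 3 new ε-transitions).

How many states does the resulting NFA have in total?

28

By structural recursion:
Each of the 9 symbol leaves contributes a 2-state fragment.
  abc — 6 states
  (abc)? — 8 states
  (abc)?c — 10 states
  ((abc)?c)* — 12 states
  b|c|a — 8 states
  (b|c|a)* — 10 states
  a|c|(b|c|a)* — 16 states
  ((abc)?c)*(a|c|(b|c|a)*) — 28 states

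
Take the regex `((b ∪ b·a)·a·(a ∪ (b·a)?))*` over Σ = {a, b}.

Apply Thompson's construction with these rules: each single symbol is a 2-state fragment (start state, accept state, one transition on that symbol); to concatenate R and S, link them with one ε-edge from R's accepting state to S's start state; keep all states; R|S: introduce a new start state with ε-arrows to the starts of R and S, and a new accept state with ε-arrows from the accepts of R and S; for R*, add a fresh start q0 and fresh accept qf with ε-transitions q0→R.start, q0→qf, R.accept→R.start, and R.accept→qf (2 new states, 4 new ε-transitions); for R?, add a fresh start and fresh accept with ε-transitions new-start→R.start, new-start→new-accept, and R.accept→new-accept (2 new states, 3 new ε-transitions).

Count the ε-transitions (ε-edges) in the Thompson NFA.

Building bottom-up:
Each of the 7 symbol leaves contributes 0 ε-transitions.
  b·a : 1 ε-transition
  b ∪ b·a : 5 ε-transitions
  b·a : 1 ε-transition
  (b·a)? : 4 ε-transitions
  a ∪ (b·a)? : 8 ε-transitions
  (b ∪ b·a)·a·(a ∪ (b·a)?) : 15 ε-transitions
  ((b ∪ b·a)·a·(a ∪ (b·a)?))* : 19 ε-transitions

19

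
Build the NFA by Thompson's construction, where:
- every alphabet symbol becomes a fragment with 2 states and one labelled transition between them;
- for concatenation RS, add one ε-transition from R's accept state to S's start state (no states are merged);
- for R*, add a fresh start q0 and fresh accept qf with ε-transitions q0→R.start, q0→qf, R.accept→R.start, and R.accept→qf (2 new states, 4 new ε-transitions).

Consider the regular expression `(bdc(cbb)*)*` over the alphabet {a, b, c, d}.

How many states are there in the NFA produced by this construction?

Per subexpression:
Each of the 6 symbol leaves contributes a 2-state fragment.
  cbb : 6 states
  (cbb)* : 8 states
  bdc(cbb)* : 14 states
  (bdc(cbb)*)* : 16 states

16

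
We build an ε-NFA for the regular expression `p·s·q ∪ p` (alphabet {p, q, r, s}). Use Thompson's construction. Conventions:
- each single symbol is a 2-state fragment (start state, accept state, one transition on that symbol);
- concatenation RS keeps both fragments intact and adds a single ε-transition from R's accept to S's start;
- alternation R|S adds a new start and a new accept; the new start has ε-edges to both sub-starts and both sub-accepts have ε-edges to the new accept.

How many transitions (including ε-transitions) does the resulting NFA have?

Per subexpression:
Each of the 4 symbol leaves contributes 1 transition (1 symbol, 0 ε).
  p·s·q : 5 transitions (3 symbol, 2 ε)
  p·s·q ∪ p : 10 transitions (4 symbol, 6 ε)

10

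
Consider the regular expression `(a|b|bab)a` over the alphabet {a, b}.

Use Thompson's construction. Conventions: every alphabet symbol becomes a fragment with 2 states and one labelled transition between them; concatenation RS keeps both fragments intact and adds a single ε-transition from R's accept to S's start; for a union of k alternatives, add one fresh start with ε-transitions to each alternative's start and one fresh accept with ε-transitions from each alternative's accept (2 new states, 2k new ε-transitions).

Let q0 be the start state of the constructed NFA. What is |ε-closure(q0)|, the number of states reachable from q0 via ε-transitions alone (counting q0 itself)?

Compute the ε-closure size of each fragment's start state recursively; a symbol fragment's start has no outgoing ε-edge, so its closure is just itself (size 1).
  bab — C equals the left operand's closure size = 1 (its accept is not ε-reachable, so the closure stops there)
  a|b|bab — C = 1 + 1 + 1 + 1 = 4 (the new accept is not ε-reachable since no branch accepts ε)
  (a|b|bab)a — same as the first factor's closure: C = 4

4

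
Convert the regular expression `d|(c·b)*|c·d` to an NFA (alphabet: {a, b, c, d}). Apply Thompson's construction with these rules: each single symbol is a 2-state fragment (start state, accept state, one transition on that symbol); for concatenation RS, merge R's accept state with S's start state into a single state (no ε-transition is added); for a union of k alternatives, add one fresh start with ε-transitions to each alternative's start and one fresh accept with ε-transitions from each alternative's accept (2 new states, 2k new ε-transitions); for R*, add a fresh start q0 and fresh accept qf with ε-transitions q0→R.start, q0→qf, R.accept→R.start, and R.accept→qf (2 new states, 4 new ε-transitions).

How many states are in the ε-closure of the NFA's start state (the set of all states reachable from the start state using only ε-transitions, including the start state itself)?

Let C(F) = |ε-closure(F.start)| within fragment F, and note whether F accepts ε. Symbol fragments have C = 1 and do not accept ε. Then:
  c·b : same as the first factor's closure: C = 1
  (c·b)* : new start has ε-edges to the inner start and to the new accept, so C = 2 + 1 = 3
  c·d : same as the first factor's closure: C = 1
  d|(c·b)*|c·d : C = 1 (new start) + (1 + 3 + 1) + 1 (new accept, since some branch ε-reaches its own accept) = 7

7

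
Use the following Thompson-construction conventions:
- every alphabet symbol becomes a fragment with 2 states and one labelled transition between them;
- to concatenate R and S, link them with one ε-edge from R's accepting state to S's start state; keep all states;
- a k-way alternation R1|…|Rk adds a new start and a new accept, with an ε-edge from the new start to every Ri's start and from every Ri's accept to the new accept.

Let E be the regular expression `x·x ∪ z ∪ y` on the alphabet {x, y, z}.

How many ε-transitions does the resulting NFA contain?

Building bottom-up:
Each of the 4 symbol leaves contributes 0 ε-transitions.
  x·x : 1 ε-transition
  x·x ∪ z ∪ y : 7 ε-transitions

7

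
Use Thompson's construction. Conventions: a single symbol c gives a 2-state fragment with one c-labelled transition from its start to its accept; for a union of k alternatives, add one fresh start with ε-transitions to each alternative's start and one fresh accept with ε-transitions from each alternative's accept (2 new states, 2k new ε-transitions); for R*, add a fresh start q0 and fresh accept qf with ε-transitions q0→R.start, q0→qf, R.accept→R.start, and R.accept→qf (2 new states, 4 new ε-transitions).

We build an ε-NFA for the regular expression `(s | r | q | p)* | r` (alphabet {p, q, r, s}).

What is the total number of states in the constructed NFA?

By structural recursion:
Each of the 5 symbol leaves contributes a 2-state fragment.
  s | r | q | p — 10 states
  (s | r | q | p)* — 12 states
  (s | r | q | p)* | r — 16 states

16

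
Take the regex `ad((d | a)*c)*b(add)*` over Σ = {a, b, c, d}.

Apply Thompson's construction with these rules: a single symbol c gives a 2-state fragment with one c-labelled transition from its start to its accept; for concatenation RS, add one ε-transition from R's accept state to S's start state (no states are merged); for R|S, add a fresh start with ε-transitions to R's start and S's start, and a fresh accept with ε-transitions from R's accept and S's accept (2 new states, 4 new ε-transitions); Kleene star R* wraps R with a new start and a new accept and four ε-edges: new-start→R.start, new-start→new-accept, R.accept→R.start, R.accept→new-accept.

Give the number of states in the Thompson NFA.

26

Recursing over subexpressions:
Each of the 9 symbol leaves contributes a 2-state fragment.
  d | a : 6 states
  (d | a)* : 8 states
  (d | a)*c : 10 states
  ((d | a)*c)* : 12 states
  add : 6 states
  (add)* : 8 states
  ad((d | a)*c)*b(add)* : 26 states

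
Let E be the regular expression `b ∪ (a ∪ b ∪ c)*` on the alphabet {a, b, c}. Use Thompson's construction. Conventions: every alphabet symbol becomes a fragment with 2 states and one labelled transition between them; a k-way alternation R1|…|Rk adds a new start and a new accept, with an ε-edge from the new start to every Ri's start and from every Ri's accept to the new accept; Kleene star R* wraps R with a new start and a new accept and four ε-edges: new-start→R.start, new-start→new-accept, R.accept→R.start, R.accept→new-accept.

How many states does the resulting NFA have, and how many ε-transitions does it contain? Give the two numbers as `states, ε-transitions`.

14, 14

By structural recursion:
Each of the 4 symbol leaves contributes 2 states and 0 ε-transitions.
  a ∪ b ∪ c → 8 states, 6 ε-transitions
  (a ∪ b ∪ c)* → 10 states, 10 ε-transitions
  b ∪ (a ∪ b ∪ c)* → 14 states, 14 ε-transitions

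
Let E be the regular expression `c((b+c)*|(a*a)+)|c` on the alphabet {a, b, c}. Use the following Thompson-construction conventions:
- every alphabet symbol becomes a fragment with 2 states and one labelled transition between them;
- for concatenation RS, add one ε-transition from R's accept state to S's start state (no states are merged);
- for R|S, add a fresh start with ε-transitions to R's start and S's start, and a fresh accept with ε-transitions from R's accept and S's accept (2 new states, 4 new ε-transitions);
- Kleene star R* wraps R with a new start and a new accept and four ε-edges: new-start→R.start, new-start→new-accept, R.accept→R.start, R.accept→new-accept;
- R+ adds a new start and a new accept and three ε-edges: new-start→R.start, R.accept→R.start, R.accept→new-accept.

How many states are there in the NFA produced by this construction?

Building bottom-up:
Each of the 6 symbol leaves contributes a 2-state fragment.
  b+ → 4 states
  b+c → 6 states
  (b+c)* → 8 states
  a* → 4 states
  a*a → 6 states
  (a*a)+ → 8 states
  (b+c)*|(a*a)+ → 18 states
  c((b+c)*|(a*a)+) → 20 states
  c((b+c)*|(a*a)+)|c → 24 states

24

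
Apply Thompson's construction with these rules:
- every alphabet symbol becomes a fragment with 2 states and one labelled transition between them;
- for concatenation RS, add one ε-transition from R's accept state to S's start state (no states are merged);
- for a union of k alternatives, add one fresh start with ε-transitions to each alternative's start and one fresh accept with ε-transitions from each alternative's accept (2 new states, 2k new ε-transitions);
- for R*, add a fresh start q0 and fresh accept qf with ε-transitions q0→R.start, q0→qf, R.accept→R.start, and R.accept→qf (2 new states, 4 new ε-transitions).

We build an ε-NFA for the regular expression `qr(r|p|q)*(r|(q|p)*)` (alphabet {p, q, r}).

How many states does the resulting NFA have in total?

26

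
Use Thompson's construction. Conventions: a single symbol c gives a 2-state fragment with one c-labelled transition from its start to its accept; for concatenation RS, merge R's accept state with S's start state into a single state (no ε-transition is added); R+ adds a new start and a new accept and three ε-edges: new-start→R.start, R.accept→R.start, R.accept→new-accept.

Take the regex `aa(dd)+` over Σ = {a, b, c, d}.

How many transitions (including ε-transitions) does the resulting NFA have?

7

Per subexpression:
Each of the 4 symbol leaves contributes 1 transition (1 symbol, 0 ε).
  dd : 2 transitions (2 symbol, 0 ε)
  (dd)+ : 5 transitions (2 symbol, 3 ε)
  aa(dd)+ : 7 transitions (4 symbol, 3 ε)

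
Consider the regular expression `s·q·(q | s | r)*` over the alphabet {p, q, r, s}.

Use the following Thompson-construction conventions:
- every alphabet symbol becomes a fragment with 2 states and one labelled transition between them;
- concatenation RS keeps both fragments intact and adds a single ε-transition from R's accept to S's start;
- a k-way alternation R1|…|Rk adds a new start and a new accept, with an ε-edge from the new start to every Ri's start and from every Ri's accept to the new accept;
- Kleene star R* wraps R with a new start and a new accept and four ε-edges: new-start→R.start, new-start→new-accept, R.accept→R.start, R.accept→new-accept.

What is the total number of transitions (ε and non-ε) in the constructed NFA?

Building bottom-up:
Each of the 5 symbol leaves contributes 1 transition (1 symbol, 0 ε).
  q | s | r → 9 transitions (3 symbol, 6 ε)
  (q | s | r)* → 13 transitions (3 symbol, 10 ε)
  s·q·(q | s | r)* → 17 transitions (5 symbol, 12 ε)

17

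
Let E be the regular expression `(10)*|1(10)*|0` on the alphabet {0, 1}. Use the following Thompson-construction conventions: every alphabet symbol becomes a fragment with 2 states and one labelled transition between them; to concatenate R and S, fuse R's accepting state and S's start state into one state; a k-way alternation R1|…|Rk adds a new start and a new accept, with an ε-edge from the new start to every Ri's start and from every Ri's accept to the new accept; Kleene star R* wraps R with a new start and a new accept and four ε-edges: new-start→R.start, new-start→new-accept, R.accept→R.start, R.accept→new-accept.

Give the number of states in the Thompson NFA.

By structural recursion:
Each of the 6 symbol leaves contributes a 2-state fragment.
  10 — 3 states
  (10)* — 5 states
  10 — 3 states
  (10)* — 5 states
  1(10)* — 6 states
  (10)*|1(10)*|0 — 15 states

15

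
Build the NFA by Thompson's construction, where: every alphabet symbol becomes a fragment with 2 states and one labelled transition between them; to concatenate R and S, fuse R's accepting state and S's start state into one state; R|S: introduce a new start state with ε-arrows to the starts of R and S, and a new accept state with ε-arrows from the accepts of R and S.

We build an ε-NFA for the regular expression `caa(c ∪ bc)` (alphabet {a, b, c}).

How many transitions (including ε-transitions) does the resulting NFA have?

Per subexpression:
Each of the 6 symbol leaves contributes 1 transition (1 symbol, 0 ε).
  bc : 2 transitions (2 symbol, 0 ε)
  c ∪ bc : 7 transitions (3 symbol, 4 ε)
  caa(c ∪ bc) : 10 transitions (6 symbol, 4 ε)

10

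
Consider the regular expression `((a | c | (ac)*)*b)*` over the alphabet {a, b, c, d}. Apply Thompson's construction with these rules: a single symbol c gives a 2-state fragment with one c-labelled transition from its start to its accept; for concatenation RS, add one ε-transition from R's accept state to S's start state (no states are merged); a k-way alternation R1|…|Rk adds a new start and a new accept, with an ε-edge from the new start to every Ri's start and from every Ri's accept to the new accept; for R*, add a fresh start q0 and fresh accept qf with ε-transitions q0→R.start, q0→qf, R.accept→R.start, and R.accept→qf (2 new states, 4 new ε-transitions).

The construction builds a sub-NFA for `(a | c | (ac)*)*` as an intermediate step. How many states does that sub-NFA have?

14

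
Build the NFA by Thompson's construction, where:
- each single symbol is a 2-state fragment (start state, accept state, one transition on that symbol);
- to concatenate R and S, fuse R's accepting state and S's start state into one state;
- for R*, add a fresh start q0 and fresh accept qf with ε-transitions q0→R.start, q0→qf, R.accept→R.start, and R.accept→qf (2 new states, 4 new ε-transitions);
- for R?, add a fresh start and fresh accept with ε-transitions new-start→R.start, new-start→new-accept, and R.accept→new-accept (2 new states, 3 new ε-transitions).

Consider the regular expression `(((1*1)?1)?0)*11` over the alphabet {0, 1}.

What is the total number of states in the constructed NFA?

15

Per subexpression:
Each of the 6 symbol leaves contributes a 2-state fragment.
  1* → 4 states
  1*1 → 5 states
  (1*1)? → 7 states
  (1*1)?1 → 8 states
  ((1*1)?1)? → 10 states
  ((1*1)?1)?0 → 11 states
  (((1*1)?1)?0)* → 13 states
  (((1*1)?1)?0)*11 → 15 states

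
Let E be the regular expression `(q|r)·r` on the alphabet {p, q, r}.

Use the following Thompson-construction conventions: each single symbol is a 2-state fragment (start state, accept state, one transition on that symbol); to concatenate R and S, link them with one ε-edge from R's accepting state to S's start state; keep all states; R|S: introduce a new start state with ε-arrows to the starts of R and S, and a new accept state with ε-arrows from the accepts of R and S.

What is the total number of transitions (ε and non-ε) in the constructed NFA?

Per subexpression:
Each of the 3 symbol leaves contributes 1 transition (1 symbol, 0 ε).
  q|r — 6 transitions (2 symbol, 4 ε)
  (q|r)·r — 8 transitions (3 symbol, 5 ε)

8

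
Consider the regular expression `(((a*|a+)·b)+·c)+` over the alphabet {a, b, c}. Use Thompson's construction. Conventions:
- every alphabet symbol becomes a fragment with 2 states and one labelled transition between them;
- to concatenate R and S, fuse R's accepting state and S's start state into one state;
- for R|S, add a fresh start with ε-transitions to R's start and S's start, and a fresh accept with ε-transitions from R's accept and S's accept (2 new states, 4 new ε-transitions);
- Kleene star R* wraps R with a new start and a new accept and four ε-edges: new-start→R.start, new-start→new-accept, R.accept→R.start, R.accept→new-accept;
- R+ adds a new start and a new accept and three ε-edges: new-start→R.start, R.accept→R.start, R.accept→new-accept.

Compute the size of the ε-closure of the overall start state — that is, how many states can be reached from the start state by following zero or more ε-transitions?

Let C(F) = |ε-closure(F.start)| within fragment F, and note whether F accepts ε. Symbol fragments have C = 1 and do not accept ε. Then:
  a* — C = 1 (new start) + 1 (body) + 1 (new accept) = 3
  a+ — C = 1 + 1 = 2 (the body doesn't accept ε, so the new accept is not reached)
  a*|a+ — C = 1 (new start) + (3 + 2) + 1 (new accept, since some branch ε-reaches its own accept) = 7
  (a*|a+)·b — C = 7 + (1−1) = 7 (closure spills across the concat boundary because the left factor accepts ε)
  ((a*|a+)·b)+ — C = 1 + 7 = 8 (the body doesn't accept ε, so the new accept is not reached)
  ((a*|a+)·b)+·c — same as the first factor's closure: C = 8
  (((a*|a+)·b)+·c)+ — C = 1 + 8 = 9 (the body doesn't accept ε, so the new accept is not reached)

9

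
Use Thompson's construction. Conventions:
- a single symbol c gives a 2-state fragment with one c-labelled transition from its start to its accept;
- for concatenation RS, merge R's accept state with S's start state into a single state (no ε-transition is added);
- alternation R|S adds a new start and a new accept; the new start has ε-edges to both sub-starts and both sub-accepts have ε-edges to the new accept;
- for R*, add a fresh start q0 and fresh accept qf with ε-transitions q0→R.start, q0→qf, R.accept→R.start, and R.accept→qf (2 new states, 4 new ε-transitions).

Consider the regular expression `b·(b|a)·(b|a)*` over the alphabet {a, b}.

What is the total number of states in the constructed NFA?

Building bottom-up:
Each of the 5 symbol leaves contributes a 2-state fragment.
  b|a → 6 states
  b|a → 6 states
  (b|a)* → 8 states
  b·(b|a)·(b|a)* → 14 states

14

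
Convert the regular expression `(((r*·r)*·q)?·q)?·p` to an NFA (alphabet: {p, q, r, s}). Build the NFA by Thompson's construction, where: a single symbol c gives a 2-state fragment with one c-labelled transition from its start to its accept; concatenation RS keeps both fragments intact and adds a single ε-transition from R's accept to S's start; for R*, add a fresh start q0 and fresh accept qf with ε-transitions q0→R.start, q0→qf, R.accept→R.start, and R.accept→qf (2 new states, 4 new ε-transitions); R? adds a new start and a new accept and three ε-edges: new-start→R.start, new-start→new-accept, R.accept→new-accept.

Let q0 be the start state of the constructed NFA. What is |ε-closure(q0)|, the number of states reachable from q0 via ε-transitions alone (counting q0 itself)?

Work bottom-up. For each fragment F, track |ε-closure(F.start)| and whether F's accept lies in that closure (i.e. whether F accepts ε). A single-symbol fragment has closure size 1 and does not accept ε.
  r* — new start has ε-edges to the inner start and to the new accept, so |ε-closure| = 2 + 1 = 3
  r*·r — the left operand accepts ε, so the closure extends into the next operand (via the concat ε-link); |ε-closure| = 3 + 1 = 4
  (r*·r)* — the star's fresh start ε-reaches both the body's start and the fresh accept: |ε-closure| = 2 + 4 = 6
  (r*·r)*·q — |ε-closure| = 6 + 1 = 7 (closure spills across the concat boundary because the left factor accepts ε)
  ((r*·r)*·q)? — |ε-closure| = 1 (new start) + 7 (body) + 1 (new accept, via ε) = 9
  ((r*·r)*·q)?·q — the left operand accepts ε, so the closure extends into the next operand (via the concat ε-link); |ε-closure| = 9 + 1 = 10
  (((r*·r)*·q)?·q)? — new start has ε-edges to the inner start and to the new accept, so |ε-closure| = 2 + 10 = 12
  (((r*·r)*·q)?·q)?·p — |ε-closure| = 12 + 1 = 13 (closure spills across the concat boundary because the left factor accepts ε)

13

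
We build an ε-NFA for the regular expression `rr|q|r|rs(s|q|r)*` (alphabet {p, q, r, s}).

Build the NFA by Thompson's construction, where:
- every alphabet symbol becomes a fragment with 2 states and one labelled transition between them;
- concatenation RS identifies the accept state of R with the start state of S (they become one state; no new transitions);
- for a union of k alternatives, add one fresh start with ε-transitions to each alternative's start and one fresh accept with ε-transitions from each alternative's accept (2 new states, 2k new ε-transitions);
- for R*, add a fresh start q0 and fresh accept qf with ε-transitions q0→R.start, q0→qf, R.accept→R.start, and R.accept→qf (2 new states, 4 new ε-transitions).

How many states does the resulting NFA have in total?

By structural recursion:
Each of the 9 symbol leaves contributes a 2-state fragment.
  rr : 3 states
  s|q|r : 8 states
  (s|q|r)* : 10 states
  rs(s|q|r)* : 12 states
  rr|q|r|rs(s|q|r)* : 21 states

21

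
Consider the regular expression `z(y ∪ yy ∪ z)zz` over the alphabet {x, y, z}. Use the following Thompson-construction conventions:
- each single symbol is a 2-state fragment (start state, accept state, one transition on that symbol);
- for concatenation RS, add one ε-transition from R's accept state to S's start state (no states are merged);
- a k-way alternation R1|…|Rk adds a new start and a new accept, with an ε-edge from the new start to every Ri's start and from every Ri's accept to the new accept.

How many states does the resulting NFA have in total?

16

Building bottom-up:
Each of the 7 symbol leaves contributes a 2-state fragment.
  yy : 4 states
  y ∪ yy ∪ z : 10 states
  z(y ∪ yy ∪ z)zz : 16 states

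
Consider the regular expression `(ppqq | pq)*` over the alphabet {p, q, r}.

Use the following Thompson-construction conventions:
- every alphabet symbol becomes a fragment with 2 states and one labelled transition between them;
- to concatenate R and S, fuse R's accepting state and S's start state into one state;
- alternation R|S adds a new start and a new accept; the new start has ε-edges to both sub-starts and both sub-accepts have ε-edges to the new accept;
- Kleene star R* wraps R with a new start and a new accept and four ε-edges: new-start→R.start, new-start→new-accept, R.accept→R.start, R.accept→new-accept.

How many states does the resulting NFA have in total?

12

By structural recursion:
Each of the 6 symbol leaves contributes a 2-state fragment.
  ppqq = 5 states
  pq = 3 states
  ppqq | pq = 10 states
  (ppqq | pq)* = 12 states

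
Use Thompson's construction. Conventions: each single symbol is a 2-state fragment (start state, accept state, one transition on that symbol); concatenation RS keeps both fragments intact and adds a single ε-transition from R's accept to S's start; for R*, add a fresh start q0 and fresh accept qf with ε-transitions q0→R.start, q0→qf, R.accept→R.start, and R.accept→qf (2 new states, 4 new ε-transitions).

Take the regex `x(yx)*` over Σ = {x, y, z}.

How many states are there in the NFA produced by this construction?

8

Per subexpression:
Each of the 3 symbol leaves contributes a 2-state fragment.
  yx — 4 states
  (yx)* — 6 states
  x(yx)* — 8 states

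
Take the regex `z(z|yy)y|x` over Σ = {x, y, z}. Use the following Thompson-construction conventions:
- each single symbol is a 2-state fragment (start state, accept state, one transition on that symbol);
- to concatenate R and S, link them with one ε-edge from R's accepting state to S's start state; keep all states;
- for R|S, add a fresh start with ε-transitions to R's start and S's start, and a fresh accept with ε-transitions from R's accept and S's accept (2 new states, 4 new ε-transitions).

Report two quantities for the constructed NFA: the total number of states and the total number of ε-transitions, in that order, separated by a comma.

Per subexpression:
Each of the 6 symbol leaves contributes 2 states and 0 ε-transitions.
  yy : 4 states, 1 ε-transition
  z|yy : 8 states, 5 ε-transitions
  z(z|yy)y : 12 states, 7 ε-transitions
  z(z|yy)y|x : 16 states, 11 ε-transitions

16, 11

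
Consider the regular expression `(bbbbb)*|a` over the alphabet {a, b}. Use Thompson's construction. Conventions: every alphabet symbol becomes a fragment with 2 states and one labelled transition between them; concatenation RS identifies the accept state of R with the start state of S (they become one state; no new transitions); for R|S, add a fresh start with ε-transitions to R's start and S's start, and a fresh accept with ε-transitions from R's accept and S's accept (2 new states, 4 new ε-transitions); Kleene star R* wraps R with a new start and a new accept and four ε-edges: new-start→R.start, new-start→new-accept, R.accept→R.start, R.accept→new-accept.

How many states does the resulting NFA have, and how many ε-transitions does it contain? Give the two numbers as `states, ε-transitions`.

12, 8

Bottom-up over the parse tree:
Each of the 6 symbol leaves contributes 2 states and 0 ε-transitions.
  bbbbb : 6 states, 0 ε-transitions
  (bbbbb)* : 8 states, 4 ε-transitions
  (bbbbb)*|a : 12 states, 8 ε-transitions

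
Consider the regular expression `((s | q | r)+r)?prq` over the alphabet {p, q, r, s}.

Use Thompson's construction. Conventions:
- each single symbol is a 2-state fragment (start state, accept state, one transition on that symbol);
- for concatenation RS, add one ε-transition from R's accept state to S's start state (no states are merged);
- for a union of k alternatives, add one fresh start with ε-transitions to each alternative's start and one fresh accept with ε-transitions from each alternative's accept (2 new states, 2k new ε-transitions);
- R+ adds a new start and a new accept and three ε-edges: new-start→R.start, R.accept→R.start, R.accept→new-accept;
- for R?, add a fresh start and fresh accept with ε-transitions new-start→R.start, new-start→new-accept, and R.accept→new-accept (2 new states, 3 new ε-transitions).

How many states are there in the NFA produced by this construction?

20

Per subexpression:
Each of the 7 symbol leaves contributes a 2-state fragment.
  s | q | r — 8 states
  (s | q | r)+ — 10 states
  (s | q | r)+r — 12 states
  ((s | q | r)+r)? — 14 states
  ((s | q | r)+r)?prq — 20 states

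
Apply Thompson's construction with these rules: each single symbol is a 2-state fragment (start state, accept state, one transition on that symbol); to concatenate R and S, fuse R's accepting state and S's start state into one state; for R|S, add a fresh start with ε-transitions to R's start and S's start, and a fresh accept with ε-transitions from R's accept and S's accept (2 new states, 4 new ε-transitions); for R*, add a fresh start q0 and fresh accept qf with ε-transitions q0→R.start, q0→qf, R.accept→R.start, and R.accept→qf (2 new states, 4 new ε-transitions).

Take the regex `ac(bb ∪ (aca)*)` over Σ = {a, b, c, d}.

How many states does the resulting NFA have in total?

13

Building bottom-up:
Each of the 7 symbol leaves contributes a 2-state fragment.
  bb : 3 states
  aca : 4 states
  (aca)* : 6 states
  bb ∪ (aca)* : 11 states
  ac(bb ∪ (aca)*) : 13 states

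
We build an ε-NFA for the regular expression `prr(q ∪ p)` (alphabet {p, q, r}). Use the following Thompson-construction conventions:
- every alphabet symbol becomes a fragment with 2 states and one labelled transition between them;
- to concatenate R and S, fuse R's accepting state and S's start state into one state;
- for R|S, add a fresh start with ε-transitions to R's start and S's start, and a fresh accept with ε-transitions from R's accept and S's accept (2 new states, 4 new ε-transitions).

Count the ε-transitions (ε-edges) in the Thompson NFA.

4

Building bottom-up:
Each of the 5 symbol leaves contributes 0 ε-transitions.
  q ∪ p — 4 ε-transitions
  prr(q ∪ p) — 4 ε-transitions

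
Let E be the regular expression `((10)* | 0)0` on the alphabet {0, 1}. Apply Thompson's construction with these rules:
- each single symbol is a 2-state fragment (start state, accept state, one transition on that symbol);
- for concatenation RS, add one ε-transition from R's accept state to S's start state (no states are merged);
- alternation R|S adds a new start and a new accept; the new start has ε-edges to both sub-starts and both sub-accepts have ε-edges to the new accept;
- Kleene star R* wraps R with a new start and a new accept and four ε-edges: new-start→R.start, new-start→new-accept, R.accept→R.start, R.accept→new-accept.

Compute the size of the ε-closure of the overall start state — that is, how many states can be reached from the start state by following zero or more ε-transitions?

7

Compute the ε-closure size of each fragment's start state recursively; a symbol fragment's start has no outgoing ε-edge, so its closure is just itself (size 1).
  10 — same as the first factor's closure: C = 1
  (10)* — the star's fresh start ε-reaches both the body's start and the fresh accept: C = 2 + 1 = 3
  (10)* | 0 — C = 1 (new start) + (3 + 1) + 1 (new accept, since some branch ε-reaches its own accept) = 6
  ((10)* | 0)0 — the left operand accepts ε, so the closure extends into the next operand (via the concat ε-link); C = 6 + 1 = 7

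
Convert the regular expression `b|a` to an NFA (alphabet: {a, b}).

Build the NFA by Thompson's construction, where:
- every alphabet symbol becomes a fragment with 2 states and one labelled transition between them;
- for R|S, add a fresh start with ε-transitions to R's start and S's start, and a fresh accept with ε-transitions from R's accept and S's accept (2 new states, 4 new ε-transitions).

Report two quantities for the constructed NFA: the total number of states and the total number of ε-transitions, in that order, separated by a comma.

6, 4

By structural recursion:
Each of the 2 symbol leaves contributes 2 states and 0 ε-transitions.
  b|a = 6 states, 4 ε-transitions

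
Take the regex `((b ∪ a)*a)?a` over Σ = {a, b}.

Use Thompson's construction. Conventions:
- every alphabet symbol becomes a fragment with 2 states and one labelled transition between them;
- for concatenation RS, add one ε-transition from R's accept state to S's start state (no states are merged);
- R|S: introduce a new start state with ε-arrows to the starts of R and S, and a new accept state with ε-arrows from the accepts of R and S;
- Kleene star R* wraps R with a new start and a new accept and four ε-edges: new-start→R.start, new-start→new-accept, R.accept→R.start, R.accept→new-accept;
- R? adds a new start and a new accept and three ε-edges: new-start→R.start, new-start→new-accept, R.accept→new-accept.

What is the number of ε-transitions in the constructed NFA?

13

By structural recursion:
Each of the 4 symbol leaves contributes 0 ε-transitions.
  b ∪ a : 4 ε-transitions
  (b ∪ a)* : 8 ε-transitions
  (b ∪ a)*a : 9 ε-transitions
  ((b ∪ a)*a)? : 12 ε-transitions
  ((b ∪ a)*a)?a : 13 ε-transitions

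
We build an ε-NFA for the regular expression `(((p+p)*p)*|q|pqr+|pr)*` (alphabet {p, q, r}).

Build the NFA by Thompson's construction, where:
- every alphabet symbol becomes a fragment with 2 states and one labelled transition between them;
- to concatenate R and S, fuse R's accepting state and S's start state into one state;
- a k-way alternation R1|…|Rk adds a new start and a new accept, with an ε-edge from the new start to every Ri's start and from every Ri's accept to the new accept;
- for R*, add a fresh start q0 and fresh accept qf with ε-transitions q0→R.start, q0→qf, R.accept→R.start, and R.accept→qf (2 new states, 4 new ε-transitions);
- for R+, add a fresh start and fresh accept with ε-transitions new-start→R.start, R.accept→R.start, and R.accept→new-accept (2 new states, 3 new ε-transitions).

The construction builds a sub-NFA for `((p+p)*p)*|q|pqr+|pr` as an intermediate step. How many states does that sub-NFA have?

Fragment for `((p+p)*p)*|q|pqr+|pr`:
Each of the 9 symbol leaves contributes a 2-state fragment.
  p+ = 4 states
  p+p = 5 states
  (p+p)* = 7 states
  (p+p)*p = 8 states
  ((p+p)*p)* = 10 states
  r+ = 4 states
  pqr+ = 6 states
  pr = 3 states
  ((p+p)*p)*|q|pqr+|pr = 23 states

23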